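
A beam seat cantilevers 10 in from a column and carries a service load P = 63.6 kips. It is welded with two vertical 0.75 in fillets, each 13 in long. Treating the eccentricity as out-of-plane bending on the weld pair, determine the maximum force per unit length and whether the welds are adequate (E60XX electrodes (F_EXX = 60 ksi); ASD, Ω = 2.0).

f_max ≈ 11.6 kip/in; NOT adequate

L_w = 2 × 13 = 26 in; section modulus (unit throat) S = 2 × L²/6 = 56.33 in².
Direct shear f_v = P/L_w = 63.6/26 = 2.446 kip/in.
Moment M = P × e = 63.6 × 10 = 636 kip·in; bending f_b = M/S = 11.29 kip/in.
f_max = √(f_v² + f_b²) = √(2.446² + 11.29²) = 11.55 kip/in.
r_n/Ω = (1/2.0) × 0.6 × 60 × (0.707 × 0.75) = 9.544 kip/in → NOT adequate.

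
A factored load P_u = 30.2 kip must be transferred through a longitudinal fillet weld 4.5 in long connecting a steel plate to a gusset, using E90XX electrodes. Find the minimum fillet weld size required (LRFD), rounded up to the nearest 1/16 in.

w = 1/4 in

E90XX → F_EXX = 90 ksi.
Total weld length L = 4.5 in.
Required throat t_e = P_u / (φ × 0.6 F_EXX × L) = 30.2 / (0.75 × 0.6 × 90 × 4.5) = 0.1657 in.
Required leg w = t_e / 0.707 = 0.2344 in → use 1/4 in.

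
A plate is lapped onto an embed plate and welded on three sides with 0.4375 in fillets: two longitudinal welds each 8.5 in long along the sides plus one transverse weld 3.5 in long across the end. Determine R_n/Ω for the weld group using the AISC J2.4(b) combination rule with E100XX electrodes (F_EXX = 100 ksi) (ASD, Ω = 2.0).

t_e = 0.707 × 0.4375 = 0.3093 in.
R_nwl = 0.6 × 100 × 0.3093 × 17 = 315.5 kip (longitudinal, 2 welds).
R_nwt = 0.6 × 100 × 0.3093 × 3.5 = 64.96 kip (transverse, base value).
(i) R_nwl + R_nwt = 380.5 kip; (ii) 0.85 R_nwl + 1.5 R_nwt = 365.6 kip.
R_n = max = 380.5 kip [governs: (i)]; R_n/Ω = 190.2 kip.

R_n/Ω ≈ 190 kip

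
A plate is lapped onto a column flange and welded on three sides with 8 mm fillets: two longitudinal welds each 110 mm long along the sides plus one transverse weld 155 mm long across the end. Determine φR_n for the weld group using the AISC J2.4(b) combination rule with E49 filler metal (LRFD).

E49XX → F_EXX = 490 MPa.
t_e = 0.707 × 8 = 5.656 mm.
R_nwl = 0.6 × 490 × 5.656 × 220 × 10⁻³ = 365.8 kN (longitudinal, 2 welds).
R_nwt = 0.6 × 490 × 5.656 × 155 × 10⁻³ = 257.7 kN (transverse, base value).
(i) R_nwl + R_nwt = 623.6 kN; (ii) 0.85 R_nwl + 1.5 R_nwt = 697.6 kN.
R_n = max = 697.6 kN [governs: (ii)]; φR_n = 523.2 kN.

φR_n ≈ 523 kN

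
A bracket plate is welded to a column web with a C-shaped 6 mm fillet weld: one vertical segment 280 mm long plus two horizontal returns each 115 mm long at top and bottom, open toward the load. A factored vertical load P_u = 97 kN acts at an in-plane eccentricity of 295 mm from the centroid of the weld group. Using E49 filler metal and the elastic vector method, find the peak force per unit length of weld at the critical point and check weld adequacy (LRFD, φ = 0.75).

E49XX → F_EXX = 490 MPa.
Total weld length L_w = 510 mm. Treat welds as unit-width lines.
Centroid: x̄ = 2×115×57.5 / 510 = 25.93 mm from the vertical weld.
Polar moment about centroid: J = I_x + I_y = [280³/12 + 2×115×140²] + [280×25.93² + 2(115³/12 + 115×31.57²)] = 7008000 mm³.
Direct shear f_v = P/L_w = 97×10³ / 510 = 190.2 N/mm (vertical).
Torsion M = P·e = 97×10³ × 295 = 28615000 N·mm.
Critical point at (x, y) = (89.07, 140) from centroid. f_tx = M·y/J = 571.6 N/mm; f_ty = M·x/J = 363.7 N/mm.
Resultant f_max = √[f_tx² + (f_v + f_ty)²] = √[571.6² + (190.2 + 363.7)²] = 795.9 N/mm.
Capacity per unit length: φr_n = 0.75 × 0.6 × 490 × (0.707 × 6) = 935.4 N/mm.
795.9 ≤ 935.4 → adequate.

f_max ≈ 796 N/mm; adequate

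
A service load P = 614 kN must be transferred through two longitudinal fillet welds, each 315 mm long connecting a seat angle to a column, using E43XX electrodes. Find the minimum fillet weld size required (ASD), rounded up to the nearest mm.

w = 11 mm

E43XX → F_EXX = 430 MPa.
Total weld length L = 630 mm.
Required throat t_e = P × Ω / (0.6 F_EXX × L) = 614 × 2.0 / (0.6 × 430 × 630 × 10⁻³) = 7.555 mm.
Required leg w = t_e / 0.707 = 10.69 mm → use 11 mm.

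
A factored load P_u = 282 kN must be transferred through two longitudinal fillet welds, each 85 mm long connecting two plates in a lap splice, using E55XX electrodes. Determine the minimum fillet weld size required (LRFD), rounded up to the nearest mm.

E55XX → F_EXX = 550 MPa.
Total weld length L = 170 mm.
Required throat t_e = P_u / (φ × 0.6 F_EXX × L) = 282 / (0.75 × 0.6 × 550 × 170 × 10⁻³) = 6.702 mm.
Required leg w = t_e / 0.707 = 9.48 mm → use 10 mm.

w = 10 mm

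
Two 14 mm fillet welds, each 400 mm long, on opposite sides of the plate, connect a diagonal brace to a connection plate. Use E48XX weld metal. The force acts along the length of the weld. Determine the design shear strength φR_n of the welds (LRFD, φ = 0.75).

φR_n ≈ 1710 kN

E48XX → F_EXX = 480 MPa.
Effective throat t_e = 0.707 × 14 = 9.898 mm.
Total length L = 800 mm; A_we = 9.898 × 800 = 7918 mm².
F_nw = 0.6 F_EXX = 0.6 × 480 = 288 MPa.
φR_n = 0.75 × 288 × 7918 × 10⁻³ = 1710 kN.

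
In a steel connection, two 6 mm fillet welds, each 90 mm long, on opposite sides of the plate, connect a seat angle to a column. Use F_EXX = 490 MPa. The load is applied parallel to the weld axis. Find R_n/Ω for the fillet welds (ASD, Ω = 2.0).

R_n/Ω ≈ 112 kN

Effective throat t_e = 0.707 × 6 = 4.242 mm.
Total length L = 180 mm; A_we = 4.242 × 180 = 763.6 mm².
F_nw = 0.6 F_EXX = 0.6 × 490 = 294 MPa.
R_n = 294 × 763.6 × 10⁻³ = 224.5 kN; R_n/Ω = 224.5/2.0 = 112.2 kN.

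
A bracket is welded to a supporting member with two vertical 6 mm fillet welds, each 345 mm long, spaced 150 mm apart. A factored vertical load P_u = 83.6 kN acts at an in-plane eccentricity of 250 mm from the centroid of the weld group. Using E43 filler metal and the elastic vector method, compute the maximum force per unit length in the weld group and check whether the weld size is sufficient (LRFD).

E43XX → F_EXX = 430 MPa.
Total weld length L_w = 690 mm. Treat welds as unit-width lines.
Polar moment about centroid: J = 2[d³/12 + d(b/2)²] = 2[345³/12 + 345×75²] = 10730000 mm³.
Direct shear f_v = P/L_w = 83.6×10³ / 690 = 121.2 N/mm (vertical).
Torsion M = P·e = 83.6×10³ × 250 = 20900000 N·mm.
Critical point at (x, y) = (75, 172.5) from centroid. f_tx = M·y/J = 336.1 N/mm; f_ty = M·x/J = 146.2 N/mm.
Resultant f_max = √[f_tx² + (f_v + f_ty)²] = √[336.1² + (121.2 + 146.2)²] = 429.5 N/mm.
Capacity per unit length: φr_n = 0.75 × 0.6 × 430 × (0.707 × 6) = 820.8 N/mm.
429.5 ≤ 820.8 → adequate.

f_max ≈ 429 N/mm; adequate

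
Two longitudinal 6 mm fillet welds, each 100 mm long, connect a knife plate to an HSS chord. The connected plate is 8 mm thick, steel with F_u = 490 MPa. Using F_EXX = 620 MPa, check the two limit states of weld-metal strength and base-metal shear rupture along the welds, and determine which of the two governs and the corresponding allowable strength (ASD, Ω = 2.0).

t_e = 0.707 × 6 = 4.242 mm; L = 200 mm.
Weld metal: R_n/Ω = (1/2.0) × 0.6 × 620 × 4.242 × 200 × 10⁻³ = 157.8 kN.
Base metal (shear rupture): R_n/Ω = (1/2.0) × 0.6 × 490 × 8 × 200 × 10⁻³ = 235.2 kN.
Governing: weld metal.

R_n/Ω ≈ 158 kN (weld metal governs)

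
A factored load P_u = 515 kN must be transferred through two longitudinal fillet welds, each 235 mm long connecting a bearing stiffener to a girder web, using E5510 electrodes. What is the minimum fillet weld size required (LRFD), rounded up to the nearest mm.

E55XX → F_EXX = 550 MPa.
Total weld length L = 470 mm.
Required throat t_e = P_u / (φ × 0.6 F_EXX × L) = 515 / (0.75 × 0.6 × 550 × 470 × 10⁻³) = 4.427 mm.
Required leg w = t_e / 0.707 = 6.262 mm → use 7 mm.

w = 7 mm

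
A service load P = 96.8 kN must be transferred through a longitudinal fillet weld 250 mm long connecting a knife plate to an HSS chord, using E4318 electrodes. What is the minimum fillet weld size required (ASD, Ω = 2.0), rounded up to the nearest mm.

E43XX → F_EXX = 430 MPa.
Total weld length L = 250 mm.
Required throat t_e = P × Ω / (0.6 F_EXX × L) = 96.8 × 2.0 / (0.6 × 430 × 250 × 10⁻³) = 3.002 mm.
Required leg w = t_e / 0.707 = 4.245 mm → use 5 mm.

w = 5 mm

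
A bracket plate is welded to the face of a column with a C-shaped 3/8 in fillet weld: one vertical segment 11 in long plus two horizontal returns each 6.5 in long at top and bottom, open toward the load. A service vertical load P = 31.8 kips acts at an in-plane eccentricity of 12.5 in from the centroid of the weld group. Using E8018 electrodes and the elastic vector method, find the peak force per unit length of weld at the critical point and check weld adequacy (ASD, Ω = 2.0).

f_max ≈ 5.66 kip/in; adequate

E80XX → F_EXX = 80 ksi.
Total weld length L_w = 24 in. Treat welds as unit-width lines.
Centroid: x̄ = 2×6.5×3.25 / 24 = 1.76 in from the vertical weld.
Polar moment about centroid: J = I_x + I_y = [11³/12 + 2×6.5×5.5²] + [11×1.76² + 2(6.5³/12 + 6.5×1.49²)] = 612.9 in³.
Direct shear f_v = P/L_w = 31.8 / 24 = 1.325 kip/in (vertical).
Torsion M = P·e = 31.8 × 12.5 = 397.5 kip·in.
Critical point at (x, y) = (4.74, 5.5) from centroid. f_tx = M·y/J = 3.567 kip/in; f_ty = M·x/J = 3.074 kip/in.
Resultant f_max = √[f_tx² + (f_v + f_ty)²] = √[3.567² + (1.325 + 3.074)²] = 5.664 kip/in.
Capacity per unit length: r_n/Ω = (1/2.0) × 0.6 × 80 × (0.707 × 0.375) = 6.363 kip/in.
5.664 ≤ 6.363 → adequate.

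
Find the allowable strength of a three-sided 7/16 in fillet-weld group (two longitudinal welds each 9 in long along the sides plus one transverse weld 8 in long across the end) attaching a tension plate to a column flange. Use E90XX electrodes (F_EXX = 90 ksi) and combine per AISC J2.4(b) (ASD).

R_n/Ω ≈ 228 kips

t_e = 0.707 × 0.4375 = 0.3093 in.
R_nwl = 0.6 × 90 × 0.3093 × 18 = 300.7 kips (longitudinal, 2 welds).
R_nwt = 0.6 × 90 × 0.3093 × 8 = 133.6 kips (transverse, base value).
(i) R_nwl + R_nwt = 434.3 kips; (ii) 0.85 R_nwl + 1.5 R_nwt = 456 kips.
R_n = max = 456 kips [governs: (ii)]; R_n/Ω = 228 kips.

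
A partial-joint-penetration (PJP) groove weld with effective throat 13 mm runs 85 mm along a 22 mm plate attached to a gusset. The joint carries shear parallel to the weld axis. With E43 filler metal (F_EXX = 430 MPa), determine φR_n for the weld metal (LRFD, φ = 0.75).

φR_n ≈ 214 kN

Effective throat (given) t_e = 13 mm.
A_we = 13 × 85 = 1105 mm².
F_nw = 0.6 F_EXX = 258 MPa.
φR_n = 0.75 × 258 × 1105 × 10⁻³ = 213.8 kN.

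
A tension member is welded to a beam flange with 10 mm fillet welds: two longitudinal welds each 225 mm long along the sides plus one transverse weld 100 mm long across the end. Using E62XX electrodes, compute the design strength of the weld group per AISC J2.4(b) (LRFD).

E62XX → F_EXX = 620 MPa.
t_e = 0.707 × 10 = 7.07 mm.
R_nwl = 0.6 × 620 × 7.07 × 450 × 10⁻³ = 1184 kN (longitudinal, 2 welds).
R_nwt = 0.6 × 620 × 7.07 × 100 × 10⁻³ = 263 kN (transverse, base value).
(i) R_nwl + R_nwt = 1447 kN; (ii) 0.85 R_nwl + 1.5 R_nwt = 1400 kN.
R_n = max = 1447 kN [governs: (i)]; φR_n = 1085 kN.

φR_n ≈ 1080 kN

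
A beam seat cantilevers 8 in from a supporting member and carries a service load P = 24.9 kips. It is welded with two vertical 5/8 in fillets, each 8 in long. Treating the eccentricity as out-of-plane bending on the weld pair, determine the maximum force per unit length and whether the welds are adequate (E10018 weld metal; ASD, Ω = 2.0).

f_max ≈ 9.47 kip/in; adequate

E100XX → F_EXX = 100 ksi.
L_w = 2 × 8 = 16 in; section modulus (unit throat) S = 2 × L²/6 = 21.33 in².
Direct shear f_v = P/L_w = 24.9/16 = 1.556 kip/in.
Moment M = P × e = 24.9 × 8 = 199.2 kip·in; bending f_b = M/S = 9.338 kip/in.
f_max = √(f_v² + f_b²) = √(1.556² + 9.338²) = 9.466 kip/in.
r_n/Ω = (1/2.0) × 0.6 × 100 × (0.707 × 0.625) = 13.26 kip/in → adequate.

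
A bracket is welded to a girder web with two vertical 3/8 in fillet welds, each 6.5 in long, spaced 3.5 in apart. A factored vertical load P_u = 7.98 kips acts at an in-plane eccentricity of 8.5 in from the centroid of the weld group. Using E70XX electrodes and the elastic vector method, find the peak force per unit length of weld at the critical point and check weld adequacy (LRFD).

f_max ≈ 3.26 kip/in; adequate

E70XX → F_EXX = 70 ksi.
Total weld length L_w = 13 in. Treat welds as unit-width lines.
Polar moment about centroid: J = 2[d³/12 + d(b/2)²] = 2[6.5³/12 + 6.5×1.75²] = 85.58 in³.
Direct shear f_v = P/L_w = 7.98 / 13 = 0.6138 kip/in (vertical).
Torsion M = P·e = 7.98 × 8.5 = 67.83 kip·in.
Critical point at (x, y) = (1.75, 3.25) from centroid. f_tx = M·y/J = 2.576 kip/in; f_ty = M·x/J = 1.387 kip/in.
Resultant f_max = √[f_tx² + (f_v + f_ty)²] = √[2.576² + (0.6138 + 1.387)²] = 3.262 kip/in.
Capacity per unit length: φr_n = 0.75 × 0.6 × 70 × (0.707 × 0.375) = 8.351 kip/in.
3.262 ≤ 8.351 → adequate.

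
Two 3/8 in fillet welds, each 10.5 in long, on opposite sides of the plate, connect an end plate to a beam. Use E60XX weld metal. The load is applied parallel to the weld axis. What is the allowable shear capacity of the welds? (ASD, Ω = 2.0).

E60XX → F_EXX = 60 ksi.
Effective throat t_e = 0.707 × 0.375 = 0.2651 in.
Total length L = 21 in; A_we = 0.2651 × 21 = 5.568 in².
F_nw = 0.6 F_EXX = 0.6 × 60 = 36 ksi.
R_n = 36 × 5.568 = 200.4 kip; R_n/Ω = 200.4/2.0 = 100.2 kip.

R_n/Ω ≈ 100 kip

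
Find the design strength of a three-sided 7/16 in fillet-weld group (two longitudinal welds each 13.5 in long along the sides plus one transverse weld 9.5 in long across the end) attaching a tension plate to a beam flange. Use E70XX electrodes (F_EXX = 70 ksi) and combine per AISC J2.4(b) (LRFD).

φR_n ≈ 362 kip

t_e = 0.707 × 0.4375 = 0.3093 in.
R_nwl = 0.6 × 70 × 0.3093 × 27 = 350.8 kip (longitudinal, 2 welds).
R_nwt = 0.6 × 70 × 0.3093 × 9.5 = 123.4 kip (transverse, base value).
(i) R_nwl + R_nwt = 474.2 kip; (ii) 0.85 R_nwl + 1.5 R_nwt = 483.3 kip.
R_n = max = 483.3 kip [governs: (ii)]; φR_n = 362.5 kip.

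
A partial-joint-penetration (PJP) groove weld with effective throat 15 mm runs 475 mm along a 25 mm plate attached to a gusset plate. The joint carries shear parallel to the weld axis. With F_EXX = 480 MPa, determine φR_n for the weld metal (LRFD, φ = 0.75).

Effective throat (given) t_e = 15 mm.
A_we = 15 × 475 = 7125 mm².
F_nw = 0.6 F_EXX = 288 MPa.
φR_n = 0.75 × 288 × 7125 × 10⁻³ = 1539 kN.

φR_n ≈ 1540 kN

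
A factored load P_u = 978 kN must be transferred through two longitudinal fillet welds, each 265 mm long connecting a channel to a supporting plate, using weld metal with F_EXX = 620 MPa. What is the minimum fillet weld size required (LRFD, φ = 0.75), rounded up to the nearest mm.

Total weld length L = 530 mm.
Required throat t_e = P_u / (φ × 0.6 F_EXX × L) = 978 / (0.75 × 0.6 × 620 × 530 × 10⁻³) = 6.614 mm.
Required leg w = t_e / 0.707 = 9.355 mm → use 10 mm.

w = 10 mm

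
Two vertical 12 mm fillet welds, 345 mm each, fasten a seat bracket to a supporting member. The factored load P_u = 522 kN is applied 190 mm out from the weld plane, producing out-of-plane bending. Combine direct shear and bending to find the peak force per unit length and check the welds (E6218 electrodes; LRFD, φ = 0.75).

f_max ≈ 2610 N/mm; NOT adequate

E62XX → F_EXX = 620 MPa.
L_w = 2 × 345 = 690 mm; section modulus (unit throat) S = 2 × L²/6 = 39680 mm².
Direct shear f_v = P/L_w = 522×10³/690 = 756.5 N/mm.
Moment M = P × e = 522×10³ × 190 = 99180000 N·mm; bending f_b = M/S = 2500 N/mm.
f_max = √(f_v² + f_b²) = √(756.5² + 2500²) = 2612 N/mm.
φr_n = 0.75 × 0.6 × 620 × (0.707 × 12) = 2367 N/mm → NOT adequate.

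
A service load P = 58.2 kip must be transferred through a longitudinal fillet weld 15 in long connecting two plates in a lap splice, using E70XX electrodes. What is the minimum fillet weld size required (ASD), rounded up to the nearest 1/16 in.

E70XX → F_EXX = 70 ksi.
Total weld length L = 15 in.
Required throat t_e = P × Ω / (0.6 F_EXX × L) = 58.2 × 2.0 / (0.6 × 70 × 15) = 0.1848 in.
Required leg w = t_e / 0.707 = 0.2613 in → use 5/16 in.

w = 5/16 in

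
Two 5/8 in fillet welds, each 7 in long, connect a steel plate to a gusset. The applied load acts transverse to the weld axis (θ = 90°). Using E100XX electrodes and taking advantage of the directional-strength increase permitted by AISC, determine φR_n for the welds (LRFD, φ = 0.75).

φR_n ≈ 418 kip

E100XX → F_EXX = 100 ksi.
t_e = 0.707 × 0.625 = 0.4419 in; A_we = 0.4419 × 14 = 6.186 in².
Directional factor: 1.0 + 0.5 sin^1.5(90°) = 1.5.
F_nw = 0.6 × 100 × 1.5 = 90 ksi.
φR_n = 0.75 × 90 × 6.186 = 417.6 kip.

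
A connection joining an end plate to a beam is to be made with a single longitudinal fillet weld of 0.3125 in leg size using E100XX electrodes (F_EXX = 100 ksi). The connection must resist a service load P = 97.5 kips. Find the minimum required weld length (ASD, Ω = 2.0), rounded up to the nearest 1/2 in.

L = 15 in

Throat t_e = 0.707 × 0.3125 = 0.2209 in.
r_n/Ω = (0.6 × 100 × 0.2209) / 2.0 = 6.628 kip/in.
L_req = P / (r_n/Ω) = 97.5 / 6.628 = 14.71 in total.
Round up → use L = 15 in.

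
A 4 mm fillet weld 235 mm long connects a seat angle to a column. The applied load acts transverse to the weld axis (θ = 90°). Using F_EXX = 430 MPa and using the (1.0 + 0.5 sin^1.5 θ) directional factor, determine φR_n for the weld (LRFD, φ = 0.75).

t_e = 0.707 × 4 = 2.828 mm; A_we = 2.828 × 235 = 664.6 mm².
Directional factor: 1.0 + 0.5 sin^1.5(90°) = 1.5.
F_nw = 0.6 × 430 × 1.5 = 387 MPa.
φR_n = 0.75 × 387 × 664.6 × 10⁻³ = 192.9 kN.

φR_n ≈ 193 kN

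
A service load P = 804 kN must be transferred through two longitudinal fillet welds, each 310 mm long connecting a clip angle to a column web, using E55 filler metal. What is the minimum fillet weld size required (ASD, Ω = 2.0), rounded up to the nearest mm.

w = 12 mm

E55XX → F_EXX = 550 MPa.
Total weld length L = 620 mm.
Required throat t_e = P × Ω / (0.6 F_EXX × L) = 804 × 2.0 / (0.6 × 550 × 620 × 10⁻³) = 7.859 mm.
Required leg w = t_e / 0.707 = 11.12 mm → use 12 mm.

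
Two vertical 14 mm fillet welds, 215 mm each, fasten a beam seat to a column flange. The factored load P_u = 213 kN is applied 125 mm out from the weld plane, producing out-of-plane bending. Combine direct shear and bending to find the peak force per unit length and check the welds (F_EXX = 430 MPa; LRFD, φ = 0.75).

L_w = 2 × 215 = 430 mm; section modulus (unit throat) S = 2 × L²/6 = 15410 mm².
Direct shear f_v = P/L_w = 213×10³/430 = 495.3 N/mm.
Moment M = P × e = 213×10³ × 125 = 26625000 N·mm; bending f_b = M/S = 1728 N/mm.
f_max = √(f_v² + f_b²) = √(495.3² + 1728²) = 1798 N/mm.
φr_n = 0.75 × 0.6 × 430 × (0.707 × 14) = 1915 N/mm → adequate.

f_max ≈ 1800 N/mm; adequate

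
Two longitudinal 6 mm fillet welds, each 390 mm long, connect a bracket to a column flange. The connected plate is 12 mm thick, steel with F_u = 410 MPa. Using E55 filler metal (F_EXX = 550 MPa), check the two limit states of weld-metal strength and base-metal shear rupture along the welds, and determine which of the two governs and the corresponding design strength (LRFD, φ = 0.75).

φR_n ≈ 819 kN (weld metal governs)

t_e = 0.707 × 6 = 4.242 mm; L = 780 mm.
Weld metal: φR_n = 0.75 × 0.6 × 550 × 4.242 × 780 × 10⁻³ = 818.9 kN.
Base metal (shear rupture): φR_n = 0.75 × 0.6 × 410 × 12 × 780 × 10⁻³ = 1727 kN.
Governing: weld metal.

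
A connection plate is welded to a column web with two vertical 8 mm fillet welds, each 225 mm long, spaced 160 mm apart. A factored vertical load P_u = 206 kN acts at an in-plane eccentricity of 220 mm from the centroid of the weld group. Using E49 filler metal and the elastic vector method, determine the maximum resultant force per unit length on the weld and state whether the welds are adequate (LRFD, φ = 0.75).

f_max ≈ 1620 N/mm; NOT adequate

E49XX → F_EXX = 490 MPa.
Total weld length L_w = 450 mm. Treat welds as unit-width lines.
Polar moment about centroid: J = 2[d³/12 + d(b/2)²] = 2[225³/12 + 225×80²] = 4778000 mm³.
Direct shear f_v = P/L_w = 206×10³ / 450 = 457.8 N/mm (vertical).
Torsion M = P·e = 206×10³ × 220 = 45320000 N·mm.
Critical point at (x, y) = (80, 112.5) from centroid. f_tx = M·y/J = 1067 N/mm; f_ty = M·x/J = 758.7 N/mm.
Resultant f_max = √[f_tx² + (f_v + f_ty)²] = √[1067² + (457.8 + 758.7)²] = 1618 N/mm.
Capacity per unit length: φr_n = 0.75 × 0.6 × 490 × (0.707 × 8) = 1247 N/mm.
1618 > 1247 → NOT adequate.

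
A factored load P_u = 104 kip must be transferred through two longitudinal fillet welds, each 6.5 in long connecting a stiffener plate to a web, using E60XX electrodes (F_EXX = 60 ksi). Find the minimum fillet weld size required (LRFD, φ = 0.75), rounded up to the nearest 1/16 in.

Total weld length L = 13 in.
Required throat t_e = P_u / (φ × 0.6 F_EXX × L) = 104 / (0.75 × 0.6 × 60 × 13) = 0.2963 in.
Required leg w = t_e / 0.707 = 0.4191 in → use 7/16 in.

w = 7/16 in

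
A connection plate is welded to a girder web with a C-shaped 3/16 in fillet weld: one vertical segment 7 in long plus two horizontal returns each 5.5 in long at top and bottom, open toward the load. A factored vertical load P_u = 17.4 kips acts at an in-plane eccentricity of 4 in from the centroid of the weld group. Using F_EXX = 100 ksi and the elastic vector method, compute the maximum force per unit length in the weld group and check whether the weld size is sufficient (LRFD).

Total weld length L_w = 18 in. Treat welds as unit-width lines.
Centroid: x̄ = 2×5.5×2.75 / 18 = 1.681 in from the vertical weld.
Polar moment about centroid: J = I_x + I_y = [7³/12 + 2×5.5×3.5²] + [7×1.681² + 2(5.5³/12 + 5.5×1.069²)] = 223.4 in³.
Direct shear f_v = P/L_w = 17.4 / 18 = 0.9667 kip/in (vertical).
Torsion M = P·e = 17.4 × 4 = 69.6 kip·in.
Critical point at (x, y) = (3.819, 3.5) from centroid. f_tx = M·y/J = 1.09 kip/in; f_ty = M·x/J = 1.19 kip/in.
Resultant f_max = √[f_tx² + (f_v + f_ty)²] = √[1.09² + (0.9667 + 1.19)²] = 2.417 kip/in.
Capacity per unit length: φr_n = 0.75 × 0.6 × 100 × (0.707 × 0.1875) = 5.965 kip/in.
2.417 ≤ 5.965 → adequate.

f_max ≈ 2.42 kip/in; adequate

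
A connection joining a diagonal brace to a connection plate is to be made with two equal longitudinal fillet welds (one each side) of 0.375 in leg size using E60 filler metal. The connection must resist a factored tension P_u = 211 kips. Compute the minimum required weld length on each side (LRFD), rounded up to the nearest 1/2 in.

L = 15 in on each side

E60XX → F_EXX = 60 ksi.
Throat t_e = 0.707 × 0.375 = 0.2651 in.
φr_n = 0.75 × 0.6 × 60 × 0.2651 = 7.158 kips/in.
L_req = P_u / φr_n = 211 / 7.158 = 29.48 in total.
Per side: 29.48 / 2 = 14.74 in.
Round up → use L = 15 in on each side.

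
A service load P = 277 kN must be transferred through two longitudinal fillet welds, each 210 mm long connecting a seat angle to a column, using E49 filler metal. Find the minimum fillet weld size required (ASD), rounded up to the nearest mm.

E49XX → F_EXX = 490 MPa.
Total weld length L = 420 mm.
Required throat t_e = P × Ω / (0.6 F_EXX × L) = 277 × 2.0 / (0.6 × 490 × 420 × 10⁻³) = 4.487 mm.
Required leg w = t_e / 0.707 = 6.346 mm → use 7 mm.

w = 7 mm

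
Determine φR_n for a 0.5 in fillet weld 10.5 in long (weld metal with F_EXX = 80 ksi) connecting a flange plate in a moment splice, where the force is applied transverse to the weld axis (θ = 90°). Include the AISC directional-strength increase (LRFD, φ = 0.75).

φR_n ≈ 200 kips

t_e = 0.707 × 0.5 = 0.3535 in; A_we = 0.3535 × 10.5 = 3.712 in².
Directional factor: 1.0 + 0.5 sin^1.5(90°) = 1.5.
F_nw = 0.6 × 80 × 1.5 = 72 ksi.
φR_n = 0.75 × 72 × 3.712 = 200.4 kips.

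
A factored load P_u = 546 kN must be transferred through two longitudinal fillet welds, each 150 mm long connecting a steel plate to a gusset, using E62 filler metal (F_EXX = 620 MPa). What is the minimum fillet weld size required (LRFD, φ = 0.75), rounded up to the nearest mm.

w = 10 mm

Total weld length L = 300 mm.
Required throat t_e = P_u / (φ × 0.6 F_EXX × L) = 546 / (0.75 × 0.6 × 620 × 300 × 10⁻³) = 6.523 mm.
Required leg w = t_e / 0.707 = 9.227 mm → use 10 mm.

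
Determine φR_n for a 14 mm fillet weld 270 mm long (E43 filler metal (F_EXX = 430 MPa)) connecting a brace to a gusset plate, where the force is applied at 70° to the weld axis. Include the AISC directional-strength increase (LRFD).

φR_n ≈ 753 kN

t_e = 0.707 × 14 = 9.898 mm; A_we = 9.898 × 270 = 2672 mm².
Directional factor: 1.0 + 0.5 sin^1.5(70°) = 1.455.
F_nw = 0.6 × 430 × 1.455 = 375.5 MPa.
φR_n = 0.75 × 375.5 × 2672 × 10⁻³ = 752.6 kN.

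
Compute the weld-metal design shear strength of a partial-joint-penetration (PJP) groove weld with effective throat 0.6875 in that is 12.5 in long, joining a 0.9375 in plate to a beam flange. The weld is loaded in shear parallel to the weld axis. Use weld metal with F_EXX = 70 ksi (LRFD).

φR_n ≈ 271 kips

Effective throat (given) t_e = 0.6875 in.
A_we = 0.6875 × 12.5 = 8.594 in².
F_nw = 0.6 F_EXX = 42 ksi.
φR_n = 0.75 × 42 × 8.594 = 270.7 kips.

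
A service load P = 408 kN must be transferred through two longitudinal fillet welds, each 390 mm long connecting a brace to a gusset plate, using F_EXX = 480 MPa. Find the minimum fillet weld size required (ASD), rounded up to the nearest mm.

w = 6 mm

Total weld length L = 780 mm.
Required throat t_e = P × Ω / (0.6 F_EXX × L) = 408 × 2.0 / (0.6 × 480 × 780 × 10⁻³) = 3.632 mm.
Required leg w = t_e / 0.707 = 5.138 mm → use 6 mm.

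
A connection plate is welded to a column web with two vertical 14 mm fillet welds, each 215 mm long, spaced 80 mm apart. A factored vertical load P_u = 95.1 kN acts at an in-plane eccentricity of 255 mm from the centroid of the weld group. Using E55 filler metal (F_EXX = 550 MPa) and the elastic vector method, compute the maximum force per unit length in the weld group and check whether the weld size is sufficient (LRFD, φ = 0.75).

f_max ≈ 1280 N/mm; adequate

Total weld length L_w = 430 mm. Treat welds as unit-width lines.
Polar moment about centroid: J = 2[d³/12 + d(b/2)²] = 2[215³/12 + 215×40²] = 2344000 mm³.
Direct shear f_v = P/L_w = 95.1×10³ / 430 = 221.2 N/mm (vertical).
Torsion M = P·e = 95.1×10³ × 255 = 24250000 N·mm.
Critical point at (x, y) = (40, 107.5) from centroid. f_tx = M·y/J = 1112 N/mm; f_ty = M·x/J = 413.8 N/mm.
Resultant f_max = √[f_tx² + (f_v + f_ty)²] = √[1112² + (221.2 + 413.8)²] = 1280 N/mm.
Capacity per unit length: φr_n = 0.75 × 0.6 × 550 × (0.707 × 14) = 2450 N/mm.
1280 ≤ 2450 → adequate.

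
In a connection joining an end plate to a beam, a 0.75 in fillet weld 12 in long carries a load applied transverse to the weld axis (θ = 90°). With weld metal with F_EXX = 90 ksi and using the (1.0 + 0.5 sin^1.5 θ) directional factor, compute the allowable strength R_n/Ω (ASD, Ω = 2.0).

t_e = 0.707 × 0.75 = 0.5302 in; A_we = 0.5302 × 12 = 6.363 in².
Directional factor: 1.0 + 0.5 sin^1.5(90°) = 1.5.
F_nw = 0.6 × 90 × 1.5 = 81 ksi.
R_n/Ω = (81 × 6.363) / 2.0 = 257.7 kips.

R_n/Ω ≈ 258 kips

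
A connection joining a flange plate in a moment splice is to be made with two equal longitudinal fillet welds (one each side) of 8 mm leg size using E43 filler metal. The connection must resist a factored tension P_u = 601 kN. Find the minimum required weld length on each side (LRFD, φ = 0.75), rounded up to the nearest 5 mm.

L = 275 mm on each side

E43XX → F_EXX = 430 MPa.
Throat t_e = 0.707 × 8 = 5.656 mm.
φr_n = 0.75 × 0.6 × 430 × 5.656 × 10⁻³ = 1.094 kN/mm.
L_req = P_u / φr_n = 601 / 1.094 = 549.1 mm total.
Per side: 549.1 / 2 = 274.6 mm.
Round up → use L = 275 mm on each side.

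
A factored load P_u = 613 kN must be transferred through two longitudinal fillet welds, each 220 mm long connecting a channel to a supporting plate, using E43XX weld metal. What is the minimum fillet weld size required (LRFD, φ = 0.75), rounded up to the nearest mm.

E43XX → F_EXX = 430 MPa.
Total weld length L = 440 mm.
Required throat t_e = P_u / (φ × 0.6 F_EXX × L) = 613 / (0.75 × 0.6 × 430 × 440 × 10⁻³) = 7.2 mm.
Required leg w = t_e / 0.707 = 10.18 mm → use 11 mm.

w = 11 mm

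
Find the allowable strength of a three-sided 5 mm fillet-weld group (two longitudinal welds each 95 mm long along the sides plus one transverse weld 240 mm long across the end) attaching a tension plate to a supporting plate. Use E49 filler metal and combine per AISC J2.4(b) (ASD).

R_n/Ω ≈ 271 kN

E49XX → F_EXX = 490 MPa.
t_e = 0.707 × 5 = 3.535 mm.
R_nwl = 0.6 × 490 × 3.535 × 190 × 10⁻³ = 197.5 kN (longitudinal, 2 welds).
R_nwt = 0.6 × 490 × 3.535 × 240 × 10⁻³ = 249.4 kN (transverse, base value).
(i) R_nwl + R_nwt = 446.9 kN; (ii) 0.85 R_nwl + 1.5 R_nwt = 542 kN.
R_n = max = 542 kN [governs: (ii)]; R_n/Ω = 271 kN.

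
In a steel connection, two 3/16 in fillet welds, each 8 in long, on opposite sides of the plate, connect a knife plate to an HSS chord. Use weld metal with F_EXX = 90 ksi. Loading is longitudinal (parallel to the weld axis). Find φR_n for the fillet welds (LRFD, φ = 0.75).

Effective throat t_e = 0.707 × 0.1875 = 0.1326 in.
Total length L = 16 in; A_we = 0.1326 × 16 = 2.121 in².
F_nw = 0.6 F_EXX = 0.6 × 90 = 54 ksi.
φR_n = 0.75 × 54 × 2.121 = 85.9 kips.

φR_n ≈ 85.9 kips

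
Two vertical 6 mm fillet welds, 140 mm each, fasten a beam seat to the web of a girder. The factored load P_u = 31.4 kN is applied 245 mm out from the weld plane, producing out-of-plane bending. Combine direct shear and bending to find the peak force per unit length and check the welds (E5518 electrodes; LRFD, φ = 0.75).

f_max ≈ 1180 N/mm; NOT adequate

E55XX → F_EXX = 550 MPa.
L_w = 2 × 140 = 280 mm; section modulus (unit throat) S = 2 × L²/6 = 6533 mm².
Direct shear f_v = P/L_w = 31.4×10³/280 = 112.1 N/mm.
Moment M = P × e = 31.4×10³ × 245 = 7693000 N·mm; bending f_b = M/S = 1178 N/mm.
f_max = √(f_v² + f_b²) = √(112.1² + 1178²) = 1183 N/mm.
φr_n = 0.75 × 0.6 × 550 × (0.707 × 6) = 1050 N/mm → NOT adequate.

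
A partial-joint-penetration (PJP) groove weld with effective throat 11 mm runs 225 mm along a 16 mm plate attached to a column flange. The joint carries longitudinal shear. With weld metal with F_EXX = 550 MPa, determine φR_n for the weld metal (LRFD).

φR_n ≈ 613 kN

Effective throat (given) t_e = 11 mm.
A_we = 11 × 225 = 2475 mm².
F_nw = 0.6 F_EXX = 330 MPa.
φR_n = 0.75 × 330 × 2475 × 10⁻³ = 612.6 kN.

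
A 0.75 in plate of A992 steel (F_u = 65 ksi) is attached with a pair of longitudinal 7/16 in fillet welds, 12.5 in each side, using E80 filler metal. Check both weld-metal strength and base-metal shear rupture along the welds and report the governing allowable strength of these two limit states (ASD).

R_n/Ω ≈ 186 kips (weld metal governs)

E80XX → F_EXX = 80 ksi.
t_e = 0.707 × 0.4375 = 0.3093 in; L = 25 in.
Weld metal: R_n/Ω = (1/2.0) × 0.6 × 80 × 0.3093 × 25 = 185.6 kips.
Base metal (shear rupture): R_n/Ω = (1/2.0) × 0.6 × 65 × 0.75 × 25 = 365.6 kips.
Governing: weld metal.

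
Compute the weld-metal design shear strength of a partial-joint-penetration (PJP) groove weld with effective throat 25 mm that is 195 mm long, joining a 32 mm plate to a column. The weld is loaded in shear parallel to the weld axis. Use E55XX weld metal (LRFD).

E55XX → F_EXX = 550 MPa.
Effective throat (given) t_e = 25 mm.
A_we = 25 × 195 = 4875 mm².
F_nw = 0.6 F_EXX = 330 MPa.
φR_n = 0.75 × 330 × 4875 × 10⁻³ = 1207 kN.

φR_n ≈ 1210 kN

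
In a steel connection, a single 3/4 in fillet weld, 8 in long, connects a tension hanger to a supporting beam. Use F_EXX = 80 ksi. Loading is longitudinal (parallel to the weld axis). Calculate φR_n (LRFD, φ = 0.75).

φR_n ≈ 153 kip

Effective throat t_e = 0.707 × 0.75 = 0.5302 in.
Total length L = 8 in; A_we = 0.5302 × 8 = 4.242 in².
F_nw = 0.6 F_EXX = 0.6 × 80 = 48 ksi.
φR_n = 0.75 × 48 × 4.242 = 152.7 kip.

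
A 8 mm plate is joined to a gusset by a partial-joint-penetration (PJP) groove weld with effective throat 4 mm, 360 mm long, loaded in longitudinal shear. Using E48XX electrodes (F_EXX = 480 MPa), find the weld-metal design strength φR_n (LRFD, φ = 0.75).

Effective throat (given) t_e = 4 mm.
A_we = 4 × 360 = 1440 mm².
F_nw = 0.6 F_EXX = 288 MPa.
φR_n = 0.75 × 288 × 1440 × 10⁻³ = 311 kN.

φR_n ≈ 311 kN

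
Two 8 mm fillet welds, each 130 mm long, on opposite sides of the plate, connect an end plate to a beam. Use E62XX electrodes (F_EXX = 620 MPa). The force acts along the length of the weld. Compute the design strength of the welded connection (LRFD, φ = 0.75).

Effective throat t_e = 0.707 × 8 = 5.656 mm.
Total length L = 260 mm; A_we = 5.656 × 260 = 1471 mm².
F_nw = 0.6 F_EXX = 0.6 × 620 = 372 MPa.
φR_n = 0.75 × 372 × 1471 × 10⁻³ = 410.3 kN.

φR_n ≈ 410 kN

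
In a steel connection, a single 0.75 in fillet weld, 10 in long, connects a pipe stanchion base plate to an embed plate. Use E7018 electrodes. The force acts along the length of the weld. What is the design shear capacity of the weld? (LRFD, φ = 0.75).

E70XX → F_EXX = 70 ksi.
Effective throat t_e = 0.707 × 0.75 = 0.5302 in.
Total length L = 10 in; A_we = 0.5302 × 10 = 5.303 in².
F_nw = 0.6 F_EXX = 0.6 × 70 = 42 ksi.
φR_n = 0.75 × 42 × 5.303 = 167 kips.

φR_n ≈ 167 kips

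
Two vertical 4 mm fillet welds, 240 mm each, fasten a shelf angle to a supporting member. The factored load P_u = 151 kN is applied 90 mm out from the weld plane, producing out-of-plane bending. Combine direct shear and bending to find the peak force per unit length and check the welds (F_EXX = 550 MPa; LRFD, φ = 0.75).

f_max ≈ 775 N/mm; NOT adequate

L_w = 2 × 240 = 480 mm; section modulus (unit throat) S = 2 × L²/6 = 19200 mm².
Direct shear f_v = P/L_w = 151×10³/480 = 314.6 N/mm.
Moment M = P × e = 151×10³ × 90 = 13590000 N·mm; bending f_b = M/S = 707.8 N/mm.
f_max = √(f_v² + f_b²) = √(314.6² + 707.8²) = 774.6 N/mm.
φr_n = 0.75 × 0.6 × 550 × (0.707 × 4) = 699.9 N/mm → NOT adequate.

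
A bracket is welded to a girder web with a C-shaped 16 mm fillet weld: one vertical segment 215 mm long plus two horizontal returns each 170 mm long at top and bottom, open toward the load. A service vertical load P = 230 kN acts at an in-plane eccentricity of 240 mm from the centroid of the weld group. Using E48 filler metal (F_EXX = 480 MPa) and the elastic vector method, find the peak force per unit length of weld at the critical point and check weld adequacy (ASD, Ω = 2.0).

Total weld length L_w = 555 mm. Treat welds as unit-width lines.
Centroid: x̄ = 2×170×85 / 555 = 52.07 mm from the vertical weld.
Polar moment about centroid: J = I_x + I_y = [215³/12 + 2×170×107.5²] + [215×52.07² + 2(170³/12 + 170×32.93²)] = 6528000 mm³.
Direct shear f_v = P/L_w = 230×10³ / 555 = 414.4 N/mm (vertical).
Torsion M = P·e = 230×10³ × 240 = 55200000 N·mm.
Critical point at (x, y) = (117.9, 107.5) from centroid. f_tx = M·y/J = 909 N/mm; f_ty = M·x/J = 997.2 N/mm.
Resultant f_max = √[f_tx² + (f_v + f_ty)²] = √[909² + (414.4 + 997.2)²] = 1679 N/mm.
Capacity per unit length: r_n/Ω = (1/2.0) × 0.6 × 480 × (0.707 × 16) = 1629 N/mm.
1679 > 1629 → NOT adequate.

f_max ≈ 1680 N/mm; NOT adequate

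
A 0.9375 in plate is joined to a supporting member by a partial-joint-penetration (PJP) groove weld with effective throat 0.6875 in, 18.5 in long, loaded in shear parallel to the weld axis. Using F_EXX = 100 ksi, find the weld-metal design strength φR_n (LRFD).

φR_n ≈ 572 kips

Effective throat (given) t_e = 0.6875 in.
A_we = 0.6875 × 18.5 = 12.72 in².
F_nw = 0.6 F_EXX = 60 ksi.
φR_n = 0.75 × 60 × 12.72 = 572.3 kips.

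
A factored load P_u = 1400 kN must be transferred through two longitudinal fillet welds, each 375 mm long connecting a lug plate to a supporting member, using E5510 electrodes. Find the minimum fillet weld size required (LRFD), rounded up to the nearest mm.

E55XX → F_EXX = 550 MPa.
Total weld length L = 750 mm.
Required throat t_e = P_u / (φ × 0.6 F_EXX × L) = 1400 / (0.75 × 0.6 × 550 × 750 × 10⁻³) = 7.542 mm.
Required leg w = t_e / 0.707 = 10.67 mm → use 11 mm.

w = 11 mm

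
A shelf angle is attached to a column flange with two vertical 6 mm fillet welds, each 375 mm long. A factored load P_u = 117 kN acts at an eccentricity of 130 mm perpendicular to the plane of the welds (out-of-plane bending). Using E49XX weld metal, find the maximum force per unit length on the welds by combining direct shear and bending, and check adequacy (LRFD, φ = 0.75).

E49XX → F_EXX = 490 MPa.
L_w = 2 × 375 = 750 mm; section modulus (unit throat) S = 2 × L²/6 = 46880 mm².
Direct shear f_v = P/L_w = 117×10³/750 = 156 N/mm.
Moment M = P × e = 117×10³ × 130 = 15210000 N·mm; bending f_b = M/S = 324.5 N/mm.
f_max = √(f_v² + f_b²) = √(156² + 324.5²) = 360 N/mm.
φr_n = 0.75 × 0.6 × 490 × (0.707 × 6) = 935.4 N/mm → adequate.

f_max ≈ 360 N/mm; adequate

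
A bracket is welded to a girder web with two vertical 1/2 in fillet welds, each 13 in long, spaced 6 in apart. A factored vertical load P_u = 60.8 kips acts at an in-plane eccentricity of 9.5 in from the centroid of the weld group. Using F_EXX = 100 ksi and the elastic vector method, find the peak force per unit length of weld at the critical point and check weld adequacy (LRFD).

f_max ≈ 8.15 kip/in; adequate

Total weld length L_w = 26 in. Treat welds as unit-width lines.
Polar moment about centroid: J = 2[d³/12 + d(b/2)²] = 2[13³/12 + 13×3²] = 600.2 in³.
Direct shear f_v = P/L_w = 60.8 / 26 = 2.338 kip/in (vertical).
Torsion M = P·e = 60.8 × 9.5 = 577.6 kip·in.
Critical point at (x, y) = (3, 6.5) from centroid. f_tx = M·y/J = 6.256 kip/in; f_ty = M·x/J = 2.887 kip/in.
Resultant f_max = √[f_tx² + (f_v + f_ty)²] = √[6.256² + (2.338 + 2.887)²] = 8.151 kip/in.
Capacity per unit length: φr_n = 0.75 × 0.6 × 100 × (0.707 × 0.5) = 15.91 kip/in.
8.151 ≤ 15.91 → adequate.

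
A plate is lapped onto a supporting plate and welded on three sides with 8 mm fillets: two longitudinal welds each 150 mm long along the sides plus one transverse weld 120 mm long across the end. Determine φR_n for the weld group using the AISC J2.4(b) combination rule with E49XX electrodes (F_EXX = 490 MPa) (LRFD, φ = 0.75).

t_e = 0.707 × 8 = 5.656 mm.
R_nwl = 0.6 × 490 × 5.656 × 300 × 10⁻³ = 498.9 kN (longitudinal, 2 welds).
R_nwt = 0.6 × 490 × 5.656 × 120 × 10⁻³ = 199.5 kN (transverse, base value).
(i) R_nwl + R_nwt = 698.4 kN; (ii) 0.85 R_nwl + 1.5 R_nwt = 723.3 kN.
R_n = max = 723.3 kN [governs: (ii)]; φR_n = 542.5 kN.

φR_n ≈ 543 kN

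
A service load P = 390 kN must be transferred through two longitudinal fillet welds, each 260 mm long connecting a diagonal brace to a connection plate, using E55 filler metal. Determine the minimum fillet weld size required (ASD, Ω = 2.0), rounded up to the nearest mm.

E55XX → F_EXX = 550 MPa.
Total weld length L = 520 mm.
Required throat t_e = P × Ω / (0.6 F_EXX × L) = 390 × 2.0 / (0.6 × 550 × 520 × 10⁻³) = 4.545 mm.
Required leg w = t_e / 0.707 = 6.429 mm → use 7 mm.

w = 7 mm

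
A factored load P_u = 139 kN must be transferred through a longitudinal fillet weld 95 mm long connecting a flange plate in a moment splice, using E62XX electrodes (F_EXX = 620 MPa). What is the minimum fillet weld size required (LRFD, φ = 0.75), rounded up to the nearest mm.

Total weld length L = 95 mm.
Required throat t_e = P_u / (φ × 0.6 F_EXX × L) = 139 / (0.75 × 0.6 × 620 × 95 × 10⁻³) = 5.244 mm.
Required leg w = t_e / 0.707 = 7.418 mm → use 8 mm.

w = 8 mm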